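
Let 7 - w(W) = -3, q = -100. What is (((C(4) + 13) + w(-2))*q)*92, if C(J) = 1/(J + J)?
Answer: -212750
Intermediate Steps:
C(J) = 1/(2*J)
w(W) = 10 (w(W) = 7 - 1*(-3) = 7 + 3 = 10)
(((C(4) + 13) + w(-2))*q)*92 = ((((1/2)/4 + 13) + 10)*(-100))*92 = ((((1/2)*(1/4) + 13) + 10)*(-100))*92 = (((1/8 + 13) + 10)*(-100))*92 = ((105/8 + 10)*(-100))*92 = ((185/8)*(-100))*92 = -4625/2*92 = -212750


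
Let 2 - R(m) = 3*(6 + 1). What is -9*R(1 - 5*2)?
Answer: 171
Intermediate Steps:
R(m) = -19 (R(m) = 2 - 3*(6 + 1) = 2 - 3*7 = 2 - 1*21 = 2 - 21 = -19)
-9*R(1 - 5*2) = -9*(-19) = 171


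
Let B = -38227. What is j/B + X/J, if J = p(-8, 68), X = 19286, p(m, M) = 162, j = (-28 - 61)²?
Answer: 367981360/3096387 ≈ 118.84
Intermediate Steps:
j = 7921 (j = (-89)² = 7921)
J = 162
j/B + X/J = 7921/(-38227) + 19286/162 = 7921*(-1/38227) + 19286*(1/162) = -7921/38227 + 9643/81 = 367981360/3096387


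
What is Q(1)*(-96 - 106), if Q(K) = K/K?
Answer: -202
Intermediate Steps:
Q(K) = 1
Q(1)*(-96 - 106) = 1*(-96 - 106) = 1*(-202) = -202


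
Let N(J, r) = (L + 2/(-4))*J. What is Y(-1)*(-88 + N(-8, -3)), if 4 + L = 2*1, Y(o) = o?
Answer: 68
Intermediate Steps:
L = -2 (L = -4 + 2*1 = -4 + 2 = -2)
N(J, r) = -5*J/2 (N(J, r) = (-2 + 2/(-4))*J = (-2 + 2*(-¼))*J = (-2 - ½)*J = -5*J/2)
Y(-1)*(-88 + N(-8, -3)) = -(-88 - 5/2*(-8)) = -(-88 + 20) = -1*(-68) = 68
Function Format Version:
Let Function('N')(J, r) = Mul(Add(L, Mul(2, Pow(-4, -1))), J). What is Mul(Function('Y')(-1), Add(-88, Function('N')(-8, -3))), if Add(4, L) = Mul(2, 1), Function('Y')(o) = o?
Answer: 68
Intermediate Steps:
L = -2 (L = Add(-4, Mul(2, 1)) = Add(-4, 2) = -2)
Function('N')(J, r) = Mul(Rational(-5, 2), J) (Function('N')(J, r) = Mul(Add(-2, Mul(2, Pow(-4, -1))), J) = Mul(Add(-2, Mul(2, Rational(-1, 4))), J) = Mul(Add(-2, Rational(-1, 2)), J) = Mul(Rational(-5, 2), J))
Mul(Function('Y')(-1), Add(-88, Function('N')(-8, -3))) = Mul(-1, Add(-88, Mul(Rational(-5, 2), -8))) = Mul(-1, Add(-88, 20)) = Mul(-1, -68) = 68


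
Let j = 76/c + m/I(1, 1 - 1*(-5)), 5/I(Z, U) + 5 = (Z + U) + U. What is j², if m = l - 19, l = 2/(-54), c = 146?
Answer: 87052142116/97121025 ≈ 896.33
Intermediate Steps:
I(Z, U) = 5/(-5 + Z + 2*U) (I(Z, U) = 5/(-5 + ((Z + U) + U)) = 5/(-5 + ((U + Z) + U)) = 5/(-5 + (Z + 2*U)) = 5/(-5 + Z + 2*U))
l = -1/27 (l = 2*(-1/54) = -1/27 ≈ -0.037037)
m = -514/27 (m = -1/27 - 19 = -514/27 ≈ -19.037)
j = -295046/9855 (j = 76/146 - (-2056/135 + 1028*(1 - 1*(-5))/135) = 76*(1/146) - (-2056/135 + 1028*(1 + 5)/135) = 38/73 - 514/(27*(5/(-5 + 1 + 2*6))) = 38/73 - 514/(27*(5/(-5 + 1 + 12))) = 38/73 - 514/(27*(5/8)) = 38/73 - 514/(27*(5*(⅛))) = 38/73 - 514/(27*5/8) = 38/73 - 514/27*8/5 = 38/73 - 4112/135 = -295046/9855 ≈ -29.939)
j² = (-295046/9855)² = 87052142116/97121025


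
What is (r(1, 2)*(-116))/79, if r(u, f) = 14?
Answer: -1624/79 ≈ -20.557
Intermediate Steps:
(r(1, 2)*(-116))/79 = (14*(-116))/79 = -1624*1/79 = -1624/79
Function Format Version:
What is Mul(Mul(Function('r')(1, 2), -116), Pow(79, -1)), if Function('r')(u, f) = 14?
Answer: Rational(-1624, 79) ≈ -20.557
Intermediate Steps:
Mul(Mul(Function('r')(1, 2), -116), Pow(79, -1)) = Mul(Mul(14, -116), Pow(79, -1)) = Mul(-1624, Rational(1, 79)) = Rational(-1624, 79)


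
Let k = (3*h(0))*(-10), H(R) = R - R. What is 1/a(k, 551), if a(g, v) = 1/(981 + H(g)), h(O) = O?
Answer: 981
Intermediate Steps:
H(R) = 0
k = 0 (k = (3*0)*(-10) = 0*(-10) = 0)
a(g, v) = 1/981 (a(g, v) = 1/(981 + 0) = 1/981)
1/a(k, 551) = 1/(1/981) = 981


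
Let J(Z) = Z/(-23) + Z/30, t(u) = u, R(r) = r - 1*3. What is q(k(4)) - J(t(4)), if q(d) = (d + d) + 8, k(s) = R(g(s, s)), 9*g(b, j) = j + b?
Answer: 3952/1035 ≈ 3.8184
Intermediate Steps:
g(b, j) = b/9 + j/9 (g(b, j) = (j + b)/9 = (b + j)/9 = b/9 + j/9)
R(r) = -3 + r (R(r) = r - 3 = -3 + r)
k(s) = -3 + 2*s/9 (k(s) = -3 + (s/9 + s/9) = -3 + 2*s/9)
J(Z) = -7*Z/690 (J(Z) = Z*(-1/23) + Z*(1/30) = -Z/23 + Z/30 = -7*Z/690)
q(d) = 8 + 2*d (q(d) = 2*d + 8 = 8 + 2*d)
q(k(4)) - J(t(4)) = (8 + 2*(-3 + (2/9)*4)) - (-7)*4/690 = (8 + 2*(-3 + 8/9)) - 1*(-14/345) = (8 + 2*(-19/9)) + 14/345 = (8 - 38/9) + 14/345 = 34/9 + 14/345 = 3952/1035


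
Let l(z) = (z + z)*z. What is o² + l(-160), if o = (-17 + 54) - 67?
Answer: 52100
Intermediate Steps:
l(z) = 2*z² (l(z) = (2*z)*z = 2*z²)
o = -30 (o = 37 - 67 = -30)
o² + l(-160) = (-30)² + 2*(-160)² = 900 + 2*25600 = 900 + 51200 = 52100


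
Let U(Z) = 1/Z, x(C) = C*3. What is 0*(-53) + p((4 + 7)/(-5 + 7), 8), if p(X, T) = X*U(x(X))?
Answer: ⅓ ≈ 0.33333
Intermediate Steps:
x(C) = 3*C
p(X, T) = ⅓ (p(X, T) = X/((3*X)) = X*(1/(3*X)) = ⅓)
0*(-53) + p((4 + 7)/(-5 + 7), 8) = 0*(-53) + ⅓ = 0 + ⅓ = ⅓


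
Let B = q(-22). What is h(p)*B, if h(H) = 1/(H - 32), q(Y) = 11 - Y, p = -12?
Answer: -¾ ≈ -0.75000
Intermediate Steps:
B = 33 (B = 11 - 1*(-22) = 11 + 22 = 33)
h(H) = 1/(-32 + H)
h(p)*B = 33/(-32 - 12) = 33/(-44) = -1/44*33 = -¾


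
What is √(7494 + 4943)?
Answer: √12437 ≈ 111.52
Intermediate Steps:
√(7494 + 4943) = √12437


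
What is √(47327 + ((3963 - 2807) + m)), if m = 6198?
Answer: √54681 ≈ 233.84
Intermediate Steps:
√(47327 + ((3963 - 2807) + m)) = √(47327 + ((3963 - 2807) + 6198)) = √(47327 + (1156 + 6198)) = √(47327 + 7354) = √54681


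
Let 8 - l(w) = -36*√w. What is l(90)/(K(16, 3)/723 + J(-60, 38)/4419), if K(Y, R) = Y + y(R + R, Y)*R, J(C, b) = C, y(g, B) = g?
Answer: 473324/1979 + 6389874*√10/1979 ≈ 10450.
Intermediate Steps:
l(w) = 8 + 36*√w (l(w) = 8 - (-36)*√w = 8 + 36*√w)
K(Y, R) = Y + 2*R² (K(Y, R) = Y + (R + R)*R = Y + (2*R)*R = Y + 2*R²)
l(90)/(K(16, 3)/723 + J(-60, 38)/4419) = (8 + 36*√90)/((16 + 2*3²)/723 - 60/4419) = (8 + 36*(3*√10))/((16 + 2*9)*(1/723) - 60*1/4419) = (8 + 108*√10)/((16 + 18)*(1/723) - 20/1473) = (8 + 108*√10)/(34*(1/723) - 20/1473) = (8 + 108*√10)/(34/723 - 20/1473) = (8 + 108*√10)/(3958/118331) = (8 + 108*√10)*(118331/3958) = 473324/1979 + 6389874*√10/1979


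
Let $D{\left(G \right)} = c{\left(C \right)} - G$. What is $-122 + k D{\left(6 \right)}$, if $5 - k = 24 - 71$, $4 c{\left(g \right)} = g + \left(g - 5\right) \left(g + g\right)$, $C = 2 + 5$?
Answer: $21$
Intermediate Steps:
$C = 7$
$c{\left(g \right)} = \frac{g}{4} + \frac{g \left(-5 + g\right)}{2}$ ($c{\left(g \right)} = \frac{g + \left(g - 5\right) \left(g + g\right)}{4} = \frac{g + \left(-5 + g\right) 2 g}{4} = \frac{g + 2 g \left(-5 + g\right)}{4} = \frac{g}{4} + \frac{g \left(-5 + g\right)}{2}$)
$k = 52$ ($k = 5 - \left(24 - 71\right) = 5 - -47 = 5 + 47 = 52$)
$D{\left(G \right)} = \frac{35}{4} - G$ ($D{\left(G \right)} = \frac{1}{4} \cdot 7 \left(-9 + 2 \cdot 7\right) - G = \frac{1}{4} \cdot 7 \left(-9 + 14\right) - G = \frac{1}{4} \cdot 7 \cdot 5 - G = \frac{35}{4} - G$)
$-122 + k D{\left(6 \right)} = -122 + 52 \left(\frac{35}{4} - 6\right) = -122 + 52 \cdot \frac{11}{4} = -122 + 143 = 21$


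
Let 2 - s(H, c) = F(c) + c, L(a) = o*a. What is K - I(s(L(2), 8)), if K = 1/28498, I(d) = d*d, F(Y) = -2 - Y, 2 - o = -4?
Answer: -455967/28498 ≈ -16.000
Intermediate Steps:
o = 6 (o = 2 - 1*(-4) = 2 + 4 = 6)
L(a) = 6*a
s(H, c) = 4 (s(H, c) = 2 - ((-2 - c) + c) = 2 - 1*(-2) = 2 + 2 = 4)
I(d) = d²
K = 1/28498 ≈ 3.5090e-5
K - I(s(L(2), 8)) = 1/28498 - 1*4² = 1/28498 - 1*16 = 1/28498 - 16 = -455967/28498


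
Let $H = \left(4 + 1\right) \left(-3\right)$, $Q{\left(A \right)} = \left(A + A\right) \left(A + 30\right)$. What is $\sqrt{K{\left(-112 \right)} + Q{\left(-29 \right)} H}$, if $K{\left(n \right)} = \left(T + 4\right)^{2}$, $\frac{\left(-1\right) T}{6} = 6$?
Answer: $\sqrt{1894} \approx 43.52$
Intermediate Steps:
$Q{\left(A \right)} = 2 A \left(30 + A\right)$
$T = -36$ ($T = \left(-6\right) 6 = -36$)
$K{\left(n \right)} = 1024$ ($K{\left(n \right)} = \left(-36 + 4\right)^{2} = \left(-32\right)^{2} = 1024$)
$H = -15$ ($H = 5 \left(-3\right) = -15$)
$\sqrt{K{\left(-112 \right)} + Q{\left(-29 \right)} H} = \sqrt{1024 + 2 \left(-29\right) \left(30 - 29\right) \left(-15\right)} = \sqrt{1024 + 2 \left(-29\right) 1 \left(-15\right)} = \sqrt{1024 - -870} = \sqrt{1024 + 870} = \sqrt{1894}$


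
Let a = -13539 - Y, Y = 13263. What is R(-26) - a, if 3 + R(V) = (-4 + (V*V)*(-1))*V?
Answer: 44479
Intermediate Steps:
R(V) = -3 + V*(-4 - V²) (R(V) = -3 + (-4 + (V*V)*(-1))*V = -3 + (-4 + V²*(-1))*V = -3 + (-4 - V²)*V = -3 + V*(-4 - V²))
a = -26802 (a = -13539 - 1*13263 = -13539 - 13263 = -26802)
R(-26) - a = (-3 - 1*(-26)³ - 4*(-26)) - 1*(-26802) = (-3 - 1*(-17576) + 104) + 26802 = (-3 + 17576 + 104) + 26802 = 17677 + 26802 = 44479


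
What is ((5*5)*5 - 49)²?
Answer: 5776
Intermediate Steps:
((5*5)*5 - 49)² = (25*5 - 49)² = (125 - 49)² = 76² = 5776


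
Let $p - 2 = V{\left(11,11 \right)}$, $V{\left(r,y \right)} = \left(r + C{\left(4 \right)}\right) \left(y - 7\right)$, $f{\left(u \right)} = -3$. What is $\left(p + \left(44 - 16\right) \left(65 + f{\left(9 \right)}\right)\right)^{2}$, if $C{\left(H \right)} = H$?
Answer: $3232804$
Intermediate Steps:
$V{\left(r,y \right)} = \left(-7 + y\right) \left(4 + r\right)$ ($V{\left(r,y \right)} = \left(r + 4\right) \left(y - 7\right) = \left(4 + r\right) \left(-7 + y\right) = \left(-7 + y\right) \left(4 + r\right)$)
$p = 62$ ($p = 2 + \left(-28 - 77 + 4 \cdot 11 + 11 \cdot 11\right) = 2 + \left(-28 - 77 + 44 + 121\right) = 2 + 60 = 62$)
$\left(p + \left(44 - 16\right) \left(65 + f{\left(9 \right)}\right)\right)^{2} = \left(62 + \left(44 - 16\right) \left(65 - 3\right)\right)^{2} = \left(62 + 28 \cdot 62\right)^{2} = \left(62 + 1736\right)^{2} = 1798^{2} = 3232804$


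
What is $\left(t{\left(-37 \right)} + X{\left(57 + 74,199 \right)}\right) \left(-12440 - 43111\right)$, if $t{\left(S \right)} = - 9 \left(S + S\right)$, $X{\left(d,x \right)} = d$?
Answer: $-44274147$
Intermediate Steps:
$t{\left(S \right)} = - 18 S$ ($t{\left(S \right)} = - 9 \cdot 2 S = - 18 S$)
$\left(t{\left(-37 \right)} + X{\left(57 + 74,199 \right)}\right) \left(-12440 - 43111\right) = \left(\left(-18\right) \left(-37\right) + \left(57 + 74\right)\right) \left(-12440 - 43111\right) = \left(666 + 131\right) \left(-55551\right) = 797 \left(-55551\right) = -44274147$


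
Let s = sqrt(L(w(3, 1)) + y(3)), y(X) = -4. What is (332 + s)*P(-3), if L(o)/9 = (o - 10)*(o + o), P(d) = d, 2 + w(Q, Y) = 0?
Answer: -996 - 6*sqrt(107) ≈ -1058.1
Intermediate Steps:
w(Q, Y) = -2 (w(Q, Y) = -2 + 0 = -2)
L(o) = 18*o*(-10 + o) (L(o) = 9*((o - 10)*(o + o)) = 9*((-10 + o)*(2*o)) = 9*(2*o*(-10 + o)) = 18*o*(-10 + o))
s = 2*sqrt(107) (s = sqrt(18*(-2)*(-10 - 2) - 4) = sqrt(18*(-2)*(-12) - 4) = sqrt(432 - 4) = sqrt(428) = 2*sqrt(107) ≈ 20.688)
(332 + s)*P(-3) = (332 + 2*sqrt(107))*(-3) = -996 - 6*sqrt(107)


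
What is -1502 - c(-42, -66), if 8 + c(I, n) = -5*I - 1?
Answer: -1703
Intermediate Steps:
c(I, n) = -9 - 5*I (c(I, n) = -8 + (-5*I - 1) = -8 + (-1 - 5*I) = -9 - 5*I)
-1502 - c(-42, -66) = -1502 - (-9 - 5*(-42)) = -1502 - (-9 + 210) = -1502 - 1*201 = -1502 - 201 = -1703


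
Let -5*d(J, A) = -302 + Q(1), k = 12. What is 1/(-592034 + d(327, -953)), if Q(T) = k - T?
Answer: -5/2959879 ≈ -1.6893e-6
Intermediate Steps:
Q(T) = 12 - T
d(J, A) = 291/5 (d(J, A) = -(-302 + (12 - 1*1))/5 = -(-302 + (12 - 1))/5 = -(-302 + 11)/5 = -1/5*(-291) = 291/5)
1/(-592034 + d(327, -953)) = 1/(-592034 + 291/5) = 1/(-2959879/5) = -5/2959879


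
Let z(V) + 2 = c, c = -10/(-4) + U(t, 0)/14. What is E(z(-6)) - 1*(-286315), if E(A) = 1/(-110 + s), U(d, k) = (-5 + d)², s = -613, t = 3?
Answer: 207005744/723 ≈ 2.8632e+5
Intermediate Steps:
c = 39/14 (c = -10/(-4) + (-5 + 3)²/14 = -10*(-¼) + (-2)²*(1/14) = 5/2 + 4*(1/14) = 5/2 + 2/7 = 39/14 ≈ 2.7857)
z(V) = 11/14 (z(V) = -2 + 39/14 = 11/14)
E(A) = -1/723 (E(A) = 1/(-110 - 613) = 1/(-723) = -1/723)
E(z(-6)) - 1*(-286315) = -1/723 - 1*(-286315) = -1/723 + 286315 = 207005744/723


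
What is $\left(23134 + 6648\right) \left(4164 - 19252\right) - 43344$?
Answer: $-449394160$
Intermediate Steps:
$\left(23134 + 6648\right) \left(4164 - 19252\right) - 43344 = 29782 \left(-15088\right) - 43344 = -449350816 - 43344 = -449394160$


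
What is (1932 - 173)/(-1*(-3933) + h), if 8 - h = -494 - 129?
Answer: 1759/4564 ≈ 0.38541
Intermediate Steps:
h = 631 (h = 8 - (-494 - 129) = 8 - 1*(-623) = 8 + 623 = 631)
(1932 - 173)/(-1*(-3933) + h) = (1932 - 173)/(-1*(-3933) + 631) = 1759/(3933 + 631) = 1759/4564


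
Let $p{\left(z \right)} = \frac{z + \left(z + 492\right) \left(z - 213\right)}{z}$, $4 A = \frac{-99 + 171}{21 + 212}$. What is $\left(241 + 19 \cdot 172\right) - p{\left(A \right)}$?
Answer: $\frac{316822897}{233} \approx 1.3598 \cdot 10^{6}$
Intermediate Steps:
$A = \frac{18}{233}$ ($A = \frac{\left(-99 + 171\right) \frac{1}{21 + 212}}{4} = \frac{72 \cdot \frac{1}{233}}{4} = \frac{1}{4} \cdot \frac{72}{233} = \frac{18}{233} \approx 0.077253$)
$p{\left(z \right)} = \frac{z + \left(-213 + z\right) \left(492 + z\right)}{z}$ ($p{\left(z \right)} = \frac{z + \left(492 + z\right) \left(-213 + z\right)}{z} = \frac{z + \left(-213 + z\right) \left(492 + z\right)}{z}$)
$\left(241 + 19 \cdot 172\right) - p{\left(A \right)} = \left(241 + 19 \cdot 172\right) - \left(280 + \frac{18}{233} - \frac{104796}{\frac{18}{233}}\right) = \left(241 + 3268\right) - \left(280 + \frac{18}{233} - 1356526\right) = 3509 - \left(280 + \frac{18}{233} - 1356526\right) = 3509 - - \frac{316005300}{233} = 3509 + \frac{316005300}{233} = \frac{316822897}{233}$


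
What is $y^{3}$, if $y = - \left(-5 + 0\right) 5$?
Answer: $15625$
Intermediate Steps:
$y = 25$ ($y = - \left(-5\right) 5 = \left(-1\right) \left(-25\right) = 25$)
$y^{3} = 25^{3} = 15625$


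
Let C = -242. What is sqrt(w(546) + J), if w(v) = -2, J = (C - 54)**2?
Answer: sqrt(87614) ≈ 296.00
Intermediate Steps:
J = 87616 (J = (-242 - 54)**2 = (-296)**2 = 87616)
sqrt(w(546) + J) = sqrt(-2 + 87616) = sqrt(87614)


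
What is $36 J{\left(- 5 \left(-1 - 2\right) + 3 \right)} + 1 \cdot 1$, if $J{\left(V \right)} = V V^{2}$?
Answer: $209953$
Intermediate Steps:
$J{\left(V \right)} = V^{3}$
$36 J{\left(- 5 \left(-1 - 2\right) + 3 \right)} + 1 \cdot 1 = 36 \left(- 5 \left(-1 - 2\right) + 3\right)^{3} + 1 \cdot 1 = 36 \left(\left(-5\right) \left(-3\right) + 3\right)^{3} + 1 = 36 \left(15 + 3\right)^{3} + 1 = 36 \cdot 18^{3} + 1 = 36 \cdot 5832 + 1 = 209952 + 1 = 209953$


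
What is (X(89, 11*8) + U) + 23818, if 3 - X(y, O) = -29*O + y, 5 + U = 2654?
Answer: 28933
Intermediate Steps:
U = 2649 (U = -5 + 2654 = 2649)
X(y, O) = 3 - y + 29*O (X(y, O) = 3 - (-29*O + y) = 3 - (y - 29*O) = 3 + (-y + 29*O) = 3 - y + 29*O)
(X(89, 11*8) + U) + 23818 = ((3 - 1*89 + 29*(11*8)) + 2649) + 23818 = ((3 - 89 + 29*88) + 2649) + 23818 = ((3 - 89 + 2552) + 2649) + 23818 = (2466 + 2649) + 23818 = 5115 + 23818 = 28933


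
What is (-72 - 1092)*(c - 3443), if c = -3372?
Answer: 7932660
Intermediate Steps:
(-72 - 1092)*(c - 3443) = (-72 - 1092)*(-3372 - 3443) = -1164*(-6815) = 7932660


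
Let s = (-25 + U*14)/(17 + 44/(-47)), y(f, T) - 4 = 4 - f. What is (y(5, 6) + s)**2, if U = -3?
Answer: 781456/570025 ≈ 1.3709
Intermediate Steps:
y(f, T) = 8 - f (y(f, T) = 4 + (4 - f) = 8 - f)
s = -3149/755 (s = (-25 - 3*14)/(17 + 44/(-47)) = (-25 - 42)/(17 + 44*(-1/47)) = -67/(17 - 44/47) = -67/755/47 = -67*47/755 = -3149/755 ≈ -4.1709)
(y(5, 6) + s)**2 = ((8 - 1*5) - 3149/755)**2 = ((8 - 5) - 3149/755)**2 = (3 - 3149/755)**2 = (-884/755)**2 = 781456/570025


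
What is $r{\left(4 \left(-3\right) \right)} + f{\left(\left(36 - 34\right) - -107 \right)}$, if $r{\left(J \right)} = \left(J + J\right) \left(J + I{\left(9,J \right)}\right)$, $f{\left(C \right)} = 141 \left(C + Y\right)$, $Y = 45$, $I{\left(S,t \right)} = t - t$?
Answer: $22002$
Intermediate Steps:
$I{\left(S,t \right)} = 0$
$f{\left(C \right)} = 6345 + 141 C$ ($f{\left(C \right)} = 141 \left(C + 45\right) = 141 \left(45 + C\right) = 6345 + 141 C$)
$r{\left(J \right)} = 2 J^{2}$ ($r{\left(J \right)} = \left(J + J\right) \left(J + 0\right) = 2 J J = 2 J^{2}$)
$r{\left(4 \left(-3\right) \right)} + f{\left(\left(36 - 34\right) - -107 \right)} = 2 \left(4 \left(-3\right)\right)^{2} + \left(6345 + 141 \left(\left(36 - 34\right) - -107\right)\right) = 2 \left(-12\right)^{2} + \left(6345 + 141 \left(2 + 107\right)\right) = 2 \cdot 144 + \left(6345 + 141 \cdot 109\right) = 288 + \left(6345 + 15369\right) = 288 + 21714 = 22002$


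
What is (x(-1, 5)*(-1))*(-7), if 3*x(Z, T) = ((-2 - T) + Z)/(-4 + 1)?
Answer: 56/9 ≈ 6.2222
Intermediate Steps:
x(Z, T) = 2/9 - Z/9 + T/9 (x(Z, T) = (((-2 - T) + Z)/(-4 + 1))/3 = ((-2 + Z - T)/(-3))/3 = ((-2 + Z - T)*(-1/3))/3 = (2/3 - Z/3 + T/3)/3 = 2/9 - Z/9 + T/9)
(x(-1, 5)*(-1))*(-7) = ((2/9 - 1/9*(-1) + (1/9)*5)*(-1))*(-7) = ((2/9 + 1/9 + 5/9)*(-1))*(-7) = ((8/9)*(-1))*(-7) = -8/9*(-7) = 56/9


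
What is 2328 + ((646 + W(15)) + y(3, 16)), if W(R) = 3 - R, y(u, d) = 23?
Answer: 2985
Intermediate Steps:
2328 + ((646 + W(15)) + y(3, 16)) = 2328 + ((646 + (3 - 1*15)) + 23) = 2328 + ((646 + (3 - 15)) + 23) = 2328 + ((646 - 12) + 23) = 2328 + (634 + 23) = 2328 + 657 = 2985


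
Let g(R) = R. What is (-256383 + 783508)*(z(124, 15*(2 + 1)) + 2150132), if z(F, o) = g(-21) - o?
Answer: 1133353540250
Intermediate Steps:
z(F, o) = -21 - o
(-256383 + 783508)*(z(124, 15*(2 + 1)) + 2150132) = (-256383 + 783508)*((-21 - 15*(2 + 1)) + 2150132) = 527125*((-21 - 15*3) + 2150132) = 527125*((-21 - 1*45) + 2150132) = 527125*((-21 - 45) + 2150132) = 527125*(-66 + 2150132) = 527125*2150066 = 1133353540250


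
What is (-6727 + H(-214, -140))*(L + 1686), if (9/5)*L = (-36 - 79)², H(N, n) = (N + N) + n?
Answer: -593076205/9 ≈ -6.5897e+7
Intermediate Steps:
H(N, n) = n + 2*N (H(N, n) = 2*N + n = n + 2*N)
L = 66125/9 (L = 5*(-36 - 79)²/9 = (5/9)*(-115)² = (5/9)*13225 = 66125/9 ≈ 7347.2)
(-6727 + H(-214, -140))*(L + 1686) = (-6727 + (-140 + 2*(-214)))*(66125/9 + 1686) = (-6727 + (-140 - 428))*(81299/9) = (-6727 - 568)*(81299/9) = -7295*81299/9 = -593076205/9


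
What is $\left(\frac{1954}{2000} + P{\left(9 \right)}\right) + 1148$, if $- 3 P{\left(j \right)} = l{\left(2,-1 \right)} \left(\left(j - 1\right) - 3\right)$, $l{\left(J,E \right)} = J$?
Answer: $\frac{3436931}{3000} \approx 1145.6$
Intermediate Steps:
$P{\left(j \right)} = \frac{8}{3} - \frac{2 j}{3}$ ($P{\left(j \right)} = - \frac{2 \left(\left(j - 1\right) - 3\right)}{3} = - \frac{2 \left(\left(-1 + j\right) - 3\right)}{3} = - \frac{2 \left(-4 + j\right)}{3} = - \frac{-8 + 2 j}{3} = \frac{8}{3} - \frac{2 j}{3}$)
$\left(\frac{1954}{2000} + P{\left(9 \right)}\right) + 1148 = \left(\frac{1954}{2000} + \left(\frac{8}{3} - 6\right)\right) + 1148 = \left(1954 \cdot \frac{1}{2000} + \left(\frac{8}{3} - 6\right)\right) + 1148 = \left(\frac{977}{1000} - \frac{10}{3}\right) + 1148 = - \frac{7069}{3000} + 1148 = \frac{3436931}{3000}$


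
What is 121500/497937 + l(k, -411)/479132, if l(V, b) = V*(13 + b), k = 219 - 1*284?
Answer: 11849361365/39762925114 ≈ 0.29800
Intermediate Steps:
k = -65 (k = 219 - 284 = -65)
121500/497937 + l(k, -411)/479132 = 121500/497937 - 65*(13 - 411)/479132 = 121500*(1/497937) - 65*(-398)*(1/479132) = 40500/165979 + 25870*(1/479132) = 40500/165979 + 12935/239566 = 11849361365/39762925114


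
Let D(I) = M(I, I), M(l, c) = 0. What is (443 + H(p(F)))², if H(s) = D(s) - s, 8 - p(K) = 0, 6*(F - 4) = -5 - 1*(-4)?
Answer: 189225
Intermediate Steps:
D(I) = 0
F = 23/6 (F = 4 + (-5 - 1*(-4))/6 = 4 + (-5 + 4)/6 = 4 + (⅙)*(-1) = 4 - ⅙ = 23/6 ≈ 3.8333)
p(K) = 8 (p(K) = 8 - 1*0 = 8 + 0 = 8)
H(s) = -s (H(s) = 0 - s = -s)
(443 + H(p(F)))² = (443 - 1*8)² = (443 - 8)² = 435² = 189225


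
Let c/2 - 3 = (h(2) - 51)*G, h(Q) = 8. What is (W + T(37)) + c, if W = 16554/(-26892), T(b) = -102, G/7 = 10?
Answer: -27414671/4482 ≈ -6116.6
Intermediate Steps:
G = 70 (G = 7*10 = 70)
W = -2759/4482 (W = 16554*(-1/26892) = -2759/4482 ≈ -0.61557)
c = -6014 (c = 6 + 2*((8 - 51)*70) = 6 + 2*(-43*70) = 6 + 2*(-3010) = 6 - 6020 = -6014)
(W + T(37)) + c = (-2759/4482 - 102) - 6014 = -459923/4482 - 6014 = -27414671/4482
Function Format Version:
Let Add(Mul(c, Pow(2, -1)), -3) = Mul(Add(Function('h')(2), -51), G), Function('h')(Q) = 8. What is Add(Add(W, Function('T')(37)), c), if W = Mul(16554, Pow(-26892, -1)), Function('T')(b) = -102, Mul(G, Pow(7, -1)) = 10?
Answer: Rational(-27414671, 4482) ≈ -6116.6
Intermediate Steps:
G = 70 (G = Mul(7, 10) = 70)
W = Rational(-2759, 4482) (W = Mul(16554, Rational(-1, 26892)) = Rational(-2759, 4482) ≈ -0.61557)
c = -6014 (c = Add(6, Mul(2, Mul(Add(8, -51), 70))) = Add(6, Mul(2, Mul(-43, 70))) = Add(6, Mul(2, -3010)) = Add(6, -6020) = -6014)
Add(Add(W, Function('T')(37)), c) = Add(Add(Rational(-2759, 4482), -102), -6014) = Add(Rational(-459923, 4482), -6014) = Rational(-27414671, 4482)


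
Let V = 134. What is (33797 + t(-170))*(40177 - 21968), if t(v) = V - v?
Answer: 620945109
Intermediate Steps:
t(v) = 134 - v
(33797 + t(-170))*(40177 - 21968) = (33797 + (134 - 1*(-170)))*(40177 - 21968) = (33797 + (134 + 170))*18209 = (33797 + 304)*18209 = 34101*18209 = 620945109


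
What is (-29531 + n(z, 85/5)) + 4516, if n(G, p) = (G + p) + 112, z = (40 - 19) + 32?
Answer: -24833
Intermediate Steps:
z = 53 (z = 21 + 32 = 53)
n(G, p) = 112 + G + p
(-29531 + n(z, 85/5)) + 4516 = (-29531 + (112 + 53 + 85/5)) + 4516 = (-29531 + (112 + 53 + 85*(⅕))) + 4516 = (-29531 + (112 + 53 + 17)) + 4516 = (-29531 + 182) + 4516 = -29349 + 4516 = -24833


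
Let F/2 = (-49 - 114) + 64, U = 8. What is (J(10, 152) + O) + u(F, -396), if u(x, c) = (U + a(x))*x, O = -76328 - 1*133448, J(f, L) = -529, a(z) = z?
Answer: -172685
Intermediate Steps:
O = -209776 (O = -76328 - 133448 = -209776)
F = -198 (F = 2*((-49 - 114) + 64) = 2*(-163 + 64) = 2*(-99) = -198)
u(x, c) = x*(8 + x) (u(x, c) = (8 + x)*x = x*(8 + x))
(J(10, 152) + O) + u(F, -396) = (-529 - 209776) - 198*(8 - 198) = -210305 - 198*(-190) = -210305 + 37620 = -172685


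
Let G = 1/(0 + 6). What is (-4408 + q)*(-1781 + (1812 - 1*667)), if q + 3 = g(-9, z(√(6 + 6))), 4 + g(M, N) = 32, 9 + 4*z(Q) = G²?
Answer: 2787588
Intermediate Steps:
G = ⅙ (G = 1/6 = ⅙ ≈ 0.16667)
z(Q) = -323/144 (z(Q) = -9/4 + (⅙)²/4 = -9/4 + (¼)*(1/36) = -9/4 + 1/144 = -323/144)
g(M, N) = 28 (g(M, N) = -4 + 32 = 28)
q = 25 (q = -3 + 28 = 25)
(-4408 + q)*(-1781 + (1812 - 1*667)) = (-4408 + 25)*(-1781 + (1812 - 1*667)) = -4383*(-1781 + (1812 - 667)) = -4383*(-1781 + 1145) = -4383*(-636) = 2787588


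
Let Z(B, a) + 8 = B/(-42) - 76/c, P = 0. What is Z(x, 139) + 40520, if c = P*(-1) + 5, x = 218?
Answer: 4251619/105 ≈ 40492.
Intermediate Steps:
c = 5 (c = 0*(-1) + 5 = 0 + 5 = 5)
Z(B, a) = -116/5 - B/42 (Z(B, a) = -8 + (B/(-42) - 76/5) = -8 + (B*(-1/42) - 76*1/5) = -8 + (-B/42 - 76/5) = -8 + (-76/5 - B/42) = -116/5 - B/42)
Z(x, 139) + 40520 = (-116/5 - 1/42*218) + 40520 = (-116/5 - 109/21) + 40520 = -2981/105 + 40520 = 4251619/105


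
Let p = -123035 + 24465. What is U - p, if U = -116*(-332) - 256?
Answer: 136826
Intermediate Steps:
p = -98570
U = 38256 (U = 38512 - 256 = 38256)
U - p = 38256 - 1*(-98570) = 38256 + 98570 = 136826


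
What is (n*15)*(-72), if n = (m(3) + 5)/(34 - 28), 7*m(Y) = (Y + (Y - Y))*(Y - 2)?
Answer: -6840/7 ≈ -977.14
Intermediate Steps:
m(Y) = Y*(-2 + Y)/7 (m(Y) = ((Y + (Y - Y))*(Y - 2))/7 = ((Y + 0)*(-2 + Y))/7 = (Y*(-2 + Y))/7 = Y*(-2 + Y)/7)
n = 19/21 (n = ((1/7)*3*(-2 + 3) + 5)/(34 - 28) = ((1/7)*3*1 + 5)/6 = (3/7 + 5)*(1/6) = (38/7)*(1/6) = 19/21 ≈ 0.90476)
(n*15)*(-72) = ((19/21)*15)*(-72) = (95/7)*(-72) = -6840/7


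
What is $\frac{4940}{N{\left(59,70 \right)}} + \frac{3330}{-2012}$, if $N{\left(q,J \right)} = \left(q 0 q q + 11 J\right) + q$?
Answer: $\frac{3589355}{833974} \approx 4.3039$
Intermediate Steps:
$N{\left(q,J \right)} = q + 11 J$ ($N{\left(q,J \right)} = \left(0 q q + 11 J\right) + q = \left(0 q + 11 J\right) + q = \left(0 + 11 J\right) + q = 11 J + q = q + 11 J$)
$\frac{4940}{N{\left(59,70 \right)}} + \frac{3330}{-2012} = \frac{4940}{59 + 11 \cdot 70} + \frac{3330}{-2012} = \frac{4940}{59 + 770} + 3330 \left(- \frac{1}{2012}\right) = \frac{4940}{829} - \frac{1665}{1006} = \frac{3589355}{833974}$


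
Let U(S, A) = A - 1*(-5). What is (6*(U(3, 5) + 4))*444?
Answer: 37296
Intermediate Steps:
U(S, A) = 5 + A (U(S, A) = A + 5 = 5 + A)
(6*(U(3, 5) + 4))*444 = (6*((5 + 5) + 4))*444 = (6*(10 + 4))*444 = (6*14)*444 = 84*444 = 37296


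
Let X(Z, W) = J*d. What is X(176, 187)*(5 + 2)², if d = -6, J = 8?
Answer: -2352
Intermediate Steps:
X(Z, W) = -48 (X(Z, W) = 8*(-6) = -48)
X(176, 187)*(5 + 2)² = -48*(5 + 2)² = -48*7² = -48*49 = -2352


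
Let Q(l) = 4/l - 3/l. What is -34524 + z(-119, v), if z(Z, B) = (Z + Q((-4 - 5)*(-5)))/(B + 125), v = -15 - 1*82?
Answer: -21752797/630 ≈ -34528.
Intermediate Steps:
v = -97 (v = -15 - 82 = -97)
Q(l) = 1/l
z(Z, B) = (1/45 + Z)/(125 + B) (z(Z, B) = (Z + 1/((-4 - 5)*(-5)))/(B + 125) = (Z + 1/(-9*(-5)))/(125 + B) = (Z + 1/45)/(125 + B) = (1/45 + Z)/(125 + B))
-34524 + z(-119, v) = -34524 + (1/45 - 119)/(125 - 97) = -34524 - 5354/45/28 = -34524 + (1/28)*(-5354/45) = -34524 - 2677/630 = -21752797/630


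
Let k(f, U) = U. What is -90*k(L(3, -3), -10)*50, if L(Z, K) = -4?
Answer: 45000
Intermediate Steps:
-90*k(L(3, -3), -10)*50 = -90*(-10)*50 = 900*50 = 45000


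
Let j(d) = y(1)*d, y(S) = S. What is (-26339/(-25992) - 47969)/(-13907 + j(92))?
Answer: 1246783909/359079480 ≈ 3.4722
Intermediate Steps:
j(d) = d (j(d) = 1*d = d)
(-26339/(-25992) - 47969)/(-13907 + j(92)) = (-26339/(-25992) - 47969)/(-13907 + 92) = (-26339*(-1/25992) - 47969)/(-13815) = (26339/25992 - 47969)*(-1/13815) = -1246783909/25992*(-1/13815) = 1246783909/359079480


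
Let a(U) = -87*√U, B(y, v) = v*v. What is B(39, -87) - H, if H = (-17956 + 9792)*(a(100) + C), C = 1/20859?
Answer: -147996912185/20859 ≈ -7.0951e+6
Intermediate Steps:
B(y, v) = v²
C = 1/20859 ≈ 4.7941e-5
H = 148154793956/20859 (H = (-17956 + 9792)*(-87*√100 + 1/20859) = -8164*(-87*10 + 1/20859) = -8164*(-870 + 1/20859) = -8164*(-18147329/20859) = 148154793956/20859 ≈ 7.1027e+6)
B(39, -87) - H = (-87)² - 1*148154793956/20859 = 7569 - 148154793956/20859 = -147996912185/20859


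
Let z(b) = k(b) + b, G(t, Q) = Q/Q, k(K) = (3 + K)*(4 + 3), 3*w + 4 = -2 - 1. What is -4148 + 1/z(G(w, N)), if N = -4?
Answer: -120291/29 ≈ -4148.0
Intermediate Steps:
w = -7/3 (w = -4/3 + (-2 - 1)/3 = -4/3 + (⅓)*(-3) = -4/3 - 1 = -7/3 ≈ -2.3333)
k(K) = 21 + 7*K (k(K) = (3 + K)*7 = 21 + 7*K)
G(t, Q) = 1
z(b) = 21 + 8*b (z(b) = (21 + 7*b) + b = 21 + 8*b)
-4148 + 1/z(G(w, N)) = -4148 + 1/(21 + 8*1) = -4148 + 1/(21 + 8) = -4148 + 1/29 = -120291/29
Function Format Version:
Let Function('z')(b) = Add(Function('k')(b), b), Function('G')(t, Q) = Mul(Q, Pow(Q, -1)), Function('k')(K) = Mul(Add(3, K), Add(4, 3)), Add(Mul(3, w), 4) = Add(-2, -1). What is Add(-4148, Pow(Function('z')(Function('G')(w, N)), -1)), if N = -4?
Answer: Rational(-120291, 29) ≈ -4148.0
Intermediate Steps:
w = Rational(-7, 3) (w = Add(Rational(-4, 3), Mul(Rational(1, 3), Add(-2, -1))) = Add(Rational(-4, 3), Mul(Rational(1, 3), -3)) = Add(Rational(-4, 3), -1) = Rational(-7, 3) ≈ -2.3333)
Function('k')(K) = Add(21, Mul(7, K)) (Function('k')(K) = Mul(Add(3, K), 7) = Add(21, Mul(7, K)))
Function('G')(t, Q) = 1
Function('z')(b) = Add(21, Mul(8, b)) (Function('z')(b) = Add(Add(21, Mul(7, b)), b) = Add(21, Mul(8, b)))
Add(-4148, Pow(Function('z')(Function('G')(w, N)), -1)) = Add(-4148, Pow(Add(21, Mul(8, 1)), -1)) = Add(-4148, Pow(Add(21, 8), -1)) = Add(-4148, Pow(29, -1)) = Add(-4148, Rational(1, 29)) = Rational(-120291, 29)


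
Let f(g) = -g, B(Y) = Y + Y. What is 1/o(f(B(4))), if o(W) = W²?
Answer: 1/64 ≈ 0.015625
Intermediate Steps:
B(Y) = 2*Y
1/o(f(B(4))) = 1/((-2*4)²) = 1/((-1*8)²) = 1/((-8)²) = 1/64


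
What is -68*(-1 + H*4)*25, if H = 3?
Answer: -18700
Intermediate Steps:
-68*(-1 + H*4)*25 = -68*(-1 + 3*4)*25 = -68*(-1 + 12)*25 = -68*11*25 = -748*25 = -18700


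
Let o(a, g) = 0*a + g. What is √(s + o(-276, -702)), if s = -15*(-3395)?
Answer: √50223 ≈ 224.10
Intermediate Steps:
o(a, g) = g (o(a, g) = 0 + g = g)
s = 50925
√(s + o(-276, -702)) = √(50925 - 702) = √50223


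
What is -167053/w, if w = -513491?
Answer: 167053/513491 ≈ 0.32533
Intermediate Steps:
-167053/w = -167053/(-513491) = -167053*(-1/513491) = 167053/513491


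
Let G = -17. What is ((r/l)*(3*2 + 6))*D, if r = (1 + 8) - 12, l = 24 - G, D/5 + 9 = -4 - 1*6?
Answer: 3420/41 ≈ 83.415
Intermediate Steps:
D = -95 (D = -45 + 5*(-4 - 1*6) = -45 + 5*(-4 - 6) = -45 + 5*(-10) = -45 - 50 = -95)
l = 41 (l = 24 - 1*(-17) = 24 + 17 = 41)
r = -3 (r = 9 - 12 = -3)
((r/l)*(3*2 + 6))*D = ((-3/41)*(3*2 + 6))*(-95) = ((-3*1/41)*(6 + 6))*(-95) = -3/41*12*(-95) = -36/41*(-95) = 3420/41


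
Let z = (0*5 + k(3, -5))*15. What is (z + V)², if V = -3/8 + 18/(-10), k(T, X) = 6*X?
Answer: 327139569/1600 ≈ 2.0446e+5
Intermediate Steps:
V = -87/40 (V = -3*⅛ + 18*(-⅒) = -3/8 - 9/5 = -87/40 ≈ -2.1750)
z = -450 (z = (0*5 + 6*(-5))*15 = (0 - 30)*15 = -30*15 = -450)
(z + V)² = (-450 - 87/40)² = (-18087/40)² = 327139569/1600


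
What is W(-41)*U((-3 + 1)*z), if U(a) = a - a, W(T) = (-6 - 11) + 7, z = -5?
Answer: 0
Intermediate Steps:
W(T) = -10 (W(T) = -17 + 7 = -10)
U(a) = 0
W(-41)*U((-3 + 1)*z) = -10*0 = 0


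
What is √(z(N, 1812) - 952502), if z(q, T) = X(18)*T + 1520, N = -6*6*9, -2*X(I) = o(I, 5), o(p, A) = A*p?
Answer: I*√1032522 ≈ 1016.1*I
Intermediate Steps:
X(I) = -5*I/2
N = -324 (N = -36*9 = -324)
z(q, T) = 1520 - 45*T (z(q, T) = (-5/2*18)*T + 1520 = -45*T + 1520 = 1520 - 45*T)
√(z(N, 1812) - 952502) = √((1520 - 45*1812) - 952502) = √((1520 - 81540) - 952502) = √(-80020 - 952502) = √(-1032522) = I*√1032522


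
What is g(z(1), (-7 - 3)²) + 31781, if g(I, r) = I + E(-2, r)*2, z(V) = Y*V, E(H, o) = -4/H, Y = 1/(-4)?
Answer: 127139/4 ≈ 31785.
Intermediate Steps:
Y = -¼ ≈ -0.25000
z(V) = -V/4
g(I, r) = 4 + I (g(I, r) = I - 4/(-2)*2 = I - 4*(-½)*2 = I + 2*2 = I + 4 = 4 + I)
g(z(1), (-7 - 3)²) + 31781 = (4 - ¼*1) + 31781 = (4 - ¼) + 31781 = 15/4 + 31781 = 127139/4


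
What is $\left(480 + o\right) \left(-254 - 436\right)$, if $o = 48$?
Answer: $-364320$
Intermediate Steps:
$\left(480 + o\right) \left(-254 - 436\right) = \left(480 + 48\right) \left(-254 - 436\right) = 528 \left(-690\right) = -364320$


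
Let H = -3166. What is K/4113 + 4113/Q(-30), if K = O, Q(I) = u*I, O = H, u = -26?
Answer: 4815763/1069380 ≈ 4.5033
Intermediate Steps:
O = -3166
Q(I) = -26*I
K = -3166
K/4113 + 4113/Q(-30) = -3166/4113 + 4113/((-26*(-30))) = -3166*1/4113 + 4113/780 = -3166/4113 + 4113*(1/780) = -3166/4113 + 1371/260 = 4815763/1069380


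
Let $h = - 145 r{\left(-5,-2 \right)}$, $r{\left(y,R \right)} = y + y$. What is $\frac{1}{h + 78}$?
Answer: $\frac{1}{1528} \approx 0.00065445$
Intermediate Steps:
$r{\left(y,R \right)} = 2 y$
$h = 1450$ ($h = - 145 \cdot 2 \left(-5\right) = \left(-145\right) \left(-10\right) = 1450$)
$\frac{1}{h + 78} = \frac{1}{1450 + 78} = \frac{1}{1528}$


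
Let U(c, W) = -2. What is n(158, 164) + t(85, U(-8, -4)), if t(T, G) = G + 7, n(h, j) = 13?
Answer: 18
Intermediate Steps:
t(T, G) = 7 + G
n(158, 164) + t(85, U(-8, -4)) = 13 + (7 - 2) = 13 + 5 = 18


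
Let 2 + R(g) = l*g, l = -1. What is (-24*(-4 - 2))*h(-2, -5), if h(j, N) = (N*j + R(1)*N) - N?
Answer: 4320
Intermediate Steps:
R(g) = -2 - g
h(j, N) = -4*N + N*j (h(j, N) = (N*j + (-2 - 1*1)*N) - N = (N*j + (-2 - 1)*N) - N = (N*j - 3*N) - N = (-3*N + N*j) - N = -4*N + N*j)
(-24*(-4 - 2))*h(-2, -5) = (-24*(-4 - 2))*(-5*(-4 - 2)) = (-24*(-6))*(-5*(-6)) = -6*(-24)*30 = 144*30 = 4320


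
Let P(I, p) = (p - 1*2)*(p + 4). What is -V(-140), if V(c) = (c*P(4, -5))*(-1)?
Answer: -980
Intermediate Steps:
P(I, p) = (-2 + p)*(4 + p) (P(I, p) = (p - 2)*(4 + p) = (-2 + p)*(4 + p))
V(c) = -7*c (V(c) = (c*(-8 + (-5)**2 + 2*(-5)))*(-1) = (c*(-8 + 25 - 10))*(-1) = (c*7)*(-1) = (7*c)*(-1) = -7*c)
-V(-140) = -(-7)*(-140) = -1*980 = -980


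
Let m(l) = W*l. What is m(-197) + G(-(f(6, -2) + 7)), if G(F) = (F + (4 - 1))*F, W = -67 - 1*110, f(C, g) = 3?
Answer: 34939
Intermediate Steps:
W = -177 (W = -67 - 110 = -177)
m(l) = -177*l
G(F) = F*(3 + F) (G(F) = (F + 3)*F = (3 + F)*F = F*(3 + F))
m(-197) + G(-(f(6, -2) + 7)) = -177*(-197) + (-(3 + 7))*(3 - (3 + 7)) = 34869 + (-1*10)*(3 - 1*10) = 34869 - 10*(3 - 10) = 34869 - 10*(-7) = 34869 + 70 = 34939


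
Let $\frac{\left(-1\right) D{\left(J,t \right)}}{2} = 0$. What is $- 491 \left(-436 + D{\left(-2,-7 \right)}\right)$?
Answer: $214076$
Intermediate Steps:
$D{\left(J,t \right)} = 0$ ($D{\left(J,t \right)} = \left(-2\right) 0 = 0$)
$- 491 \left(-436 + D{\left(-2,-7 \right)}\right) = - 491 \left(-436 + 0\right) = \left(-491\right) \left(-436\right) = 214076$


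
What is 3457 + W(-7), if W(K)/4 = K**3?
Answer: 2085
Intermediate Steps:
W(K) = 4*K**3
3457 + W(-7) = 3457 + 4*(-7)**3 = 3457 + 4*(-343) = 3457 - 1372 = 2085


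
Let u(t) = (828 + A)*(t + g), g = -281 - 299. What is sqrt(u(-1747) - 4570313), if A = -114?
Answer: I*sqrt(6231791) ≈ 2496.4*I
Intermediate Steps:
g = -580
u(t) = -414120 + 714*t (u(t) = (828 - 114)*(t - 580) = 714*(-580 + t) = -414120 + 714*t)
sqrt(u(-1747) - 4570313) = sqrt((-414120 + 714*(-1747)) - 4570313) = sqrt((-414120 - 1247358) - 4570313) = sqrt(-1661478 - 4570313) = sqrt(-6231791) = I*sqrt(6231791)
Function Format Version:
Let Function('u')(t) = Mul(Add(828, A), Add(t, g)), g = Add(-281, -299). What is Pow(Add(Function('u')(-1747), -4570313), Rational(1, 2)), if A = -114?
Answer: Mul(I, Pow(6231791, Rational(1, 2))) ≈ Mul(2496.4, I)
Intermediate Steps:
g = -580
Function('u')(t) = Add(-414120, Mul(714, t)) (Function('u')(t) = Mul(Add(828, -114), Add(t, -580)) = Mul(714, Add(-580, t)) = Add(-414120, Mul(714, t)))
Pow(Add(Function('u')(-1747), -4570313), Rational(1, 2)) = Pow(Add(Add(-414120, Mul(714, -1747)), -4570313), Rational(1, 2)) = Pow(Add(Add(-414120, -1247358), -4570313), Rational(1, 2)) = Pow(Add(-1661478, -4570313), Rational(1, 2)) = Pow(-6231791, Rational(1, 2)) = Mul(I, Pow(6231791, Rational(1, 2)))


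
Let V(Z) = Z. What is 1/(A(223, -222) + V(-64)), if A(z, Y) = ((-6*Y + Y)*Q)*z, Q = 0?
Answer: -1/64 ≈ -0.015625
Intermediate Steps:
A(z, Y) = 0 (A(z, Y) = ((-6*Y + Y)*0)*z = (-5*Y*0)*z = 0*z = 0)
1/(A(223, -222) + V(-64)) = 1/(0 - 64) = 1/(-64) = -1/64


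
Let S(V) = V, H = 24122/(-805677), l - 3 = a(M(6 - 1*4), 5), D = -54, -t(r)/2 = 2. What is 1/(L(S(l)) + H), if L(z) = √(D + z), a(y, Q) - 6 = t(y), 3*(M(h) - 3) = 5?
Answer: -2776362942/4543891122715 - 649115428329*I/4543891122715 ≈ -0.00061101 - 0.14285*I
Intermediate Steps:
t(r) = -4 (t(r) = -2*2 = -4)
M(h) = 14/3 (M(h) = 3 + (⅓)*5 = 3 + 5/3 = 14/3)
a(y, Q) = 2 (a(y, Q) = 6 - 4 = 2)
l = 5 (l = 3 + 2 = 5)
H = -24122/805677 (H = 24122*(-1/805677) = -24122/805677 ≈ -0.029940)
L(z) = √(-54 + z)
1/(L(S(l)) + H) = 1/(√(-54 + 5) - 24122/805677) = 1/(√(-49) - 24122/805677) = 1/(7*I - 24122/805677) = 1/(-24122/805677 + 7*I) = 649115428329*(-24122/805677 - 7*I)/31807237859005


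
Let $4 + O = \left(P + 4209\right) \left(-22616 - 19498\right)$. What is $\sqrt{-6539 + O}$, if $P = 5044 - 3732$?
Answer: $i \sqrt{232517937} \approx 15249.0 i$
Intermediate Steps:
$P = 1312$
$O = -232511398$ ($O = -4 + \left(1312 + 4209\right) \left(-22616 - 19498\right) = -4 + 5521 \left(-42114\right) = -4 - 232511394 = -232511398$)
$\sqrt{-6539 + O} = \sqrt{-6539 - 232511398} = \sqrt{-232517937} = i \sqrt{232517937}$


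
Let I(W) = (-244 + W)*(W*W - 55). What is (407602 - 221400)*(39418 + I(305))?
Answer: 1063322906776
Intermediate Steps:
I(W) = (-244 + W)*(-55 + W**2) (I(W) = (-244 + W)*(W**2 - 55) = (-244 + W)*(-55 + W**2))
(407602 - 221400)*(39418 + I(305)) = (407602 - 221400)*(39418 + (13420 + 305**3 - 244*305**2 - 55*305)) = 186202*(39418 + (13420 + 28372625 - 244*93025 - 16775)) = 186202*(39418 + (13420 + 28372625 - 22698100 - 16775)) = 186202*(39418 + 5671170) = 186202*5710588 = 1063322906776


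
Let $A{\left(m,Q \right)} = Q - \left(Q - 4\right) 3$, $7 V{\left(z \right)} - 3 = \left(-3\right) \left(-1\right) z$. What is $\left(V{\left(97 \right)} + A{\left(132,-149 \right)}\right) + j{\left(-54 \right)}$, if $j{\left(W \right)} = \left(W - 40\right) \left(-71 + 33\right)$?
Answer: $3924$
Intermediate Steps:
$V{\left(z \right)} = \frac{3}{7} + \frac{3 z}{7}$ ($V{\left(z \right)} = \frac{3}{7} + \frac{\left(-3\right) \left(-1\right) z}{7} = \frac{3}{7} + \frac{3 z}{7}$)
$j{\left(W \right)} = 1520 - 38 W$ ($j{\left(W \right)} = \left(-40 + W\right) \left(-38\right) = 1520 - 38 W$)
$A{\left(m,Q \right)} = 12 - 2 Q$ ($A{\left(m,Q \right)} = Q - \left(-4 + Q\right) 3 = Q - \left(-12 + 3 Q\right) = 12 - 2 Q$)
$\left(V{\left(97 \right)} + A{\left(132,-149 \right)}\right) + j{\left(-54 \right)} = \left(\left(\frac{3}{7} + \frac{3}{7} \cdot 97\right) + \left(12 - -298\right)\right) + \left(1520 - -2052\right) = \left(\left(\frac{3}{7} + \frac{291}{7}\right) + \left(12 + 298\right)\right) + \left(1520 + 2052\right) = \left(42 + 310\right) + 3572 = 352 + 3572 = 3924$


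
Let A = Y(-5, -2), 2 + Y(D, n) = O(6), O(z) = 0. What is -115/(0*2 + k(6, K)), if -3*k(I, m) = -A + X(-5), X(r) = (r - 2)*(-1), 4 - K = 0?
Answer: 115/3 ≈ 38.333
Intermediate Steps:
K = 4 (K = 4 - 1*0 = 4 + 0 = 4)
X(r) = 2 - r (X(r) = (-2 + r)*(-1) = 2 - r)
Y(D, n) = -2 (Y(D, n) = -2 + 0 = -2)
A = -2
k(I, m) = -3 (k(I, m) = -(-1*(-2) + (2 - 1*(-5)))/3 = -(2 + (2 + 5))/3 = -(2 + 7)/3 = -⅓*9 = -3)
-115/(0*2 + k(6, K)) = -115/(0*2 - 3) = -115/(0 - 3) = -115/(-3) = -⅓*(-115) = 115/3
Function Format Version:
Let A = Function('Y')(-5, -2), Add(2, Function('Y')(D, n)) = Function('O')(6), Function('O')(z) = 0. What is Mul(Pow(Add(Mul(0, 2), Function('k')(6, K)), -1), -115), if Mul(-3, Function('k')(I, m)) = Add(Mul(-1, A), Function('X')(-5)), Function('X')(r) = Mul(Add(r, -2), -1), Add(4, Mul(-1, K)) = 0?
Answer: Rational(115, 3) ≈ 38.333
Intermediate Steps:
K = 4 (K = Add(4, Mul(-1, 0)) = Add(4, 0) = 4)
Function('X')(r) = Add(2, Mul(-1, r)) (Function('X')(r) = Mul(Add(-2, r), -1) = Add(2, Mul(-1, r)))
Function('Y')(D, n) = -2 (Function('Y')(D, n) = Add(-2, 0) = -2)
A = -2
Function('k')(I, m) = -3 (Function('k')(I, m) = Mul(Rational(-1, 3), Add(Mul(-1, -2), Add(2, Mul(-1, -5)))) = Mul(Rational(-1, 3), Add(2, Add(2, 5))) = Mul(Rational(-1, 3), Add(2, 7)) = Mul(Rational(-1, 3), 9) = -3)
Mul(Pow(Add(Mul(0, 2), Function('k')(6, K)), -1), -115) = Mul(Pow(Add(Mul(0, 2), -3), -1), -115) = Mul(Pow(Add(0, -3), -1), -115) = Mul(Pow(-3, -1), -115) = Mul(Rational(-1, 3), -115) = Rational(115, 3)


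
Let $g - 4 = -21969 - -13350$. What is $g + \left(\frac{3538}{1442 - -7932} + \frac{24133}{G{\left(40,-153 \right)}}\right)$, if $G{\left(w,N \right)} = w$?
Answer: $- \frac{1501958069}{187480} \approx -8011.3$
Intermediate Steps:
$g = -8615$ ($g = 4 - 8619 = -8615$)
$g + \left(\frac{3538}{1442 - -7932} + \frac{24133}{G{\left(40,-153 \right)}}\right) = -8615 + \left(\frac{3538}{1442 - -7932} + \frac{24133}{40}\right) = -8615 + \left(\frac{3538}{1442 + 7932} + 24133 \cdot \frac{1}{40}\right) = -8615 + \left(\frac{3538}{9374} + \frac{24133}{40}\right) = -8615 + \left(3538 \cdot \frac{1}{9374} + \frac{24133}{40}\right) = -8615 + \left(\frac{1769}{4687} + \frac{24133}{40}\right) = -8615 + \frac{113182131}{187480} = - \frac{1501958069}{187480}$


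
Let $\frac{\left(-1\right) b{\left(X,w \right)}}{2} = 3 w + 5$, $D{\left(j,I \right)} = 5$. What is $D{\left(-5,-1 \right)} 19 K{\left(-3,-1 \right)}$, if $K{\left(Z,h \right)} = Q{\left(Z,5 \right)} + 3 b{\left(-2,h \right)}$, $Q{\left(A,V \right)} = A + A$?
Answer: $-1710$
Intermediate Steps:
$Q{\left(A,V \right)} = 2 A$
$b{\left(X,w \right)} = -10 - 6 w$ ($b{\left(X,w \right)} = - 2 \left(3 w + 5\right) = - 2 \left(5 + 3 w\right) = -10 - 6 w$)
$K{\left(Z,h \right)} = -30 - 18 h + 2 Z$ ($K{\left(Z,h \right)} = 2 Z + 3 \left(-10 - 6 h\right) = 2 Z - \left(30 + 18 h\right) = -30 - 18 h + 2 Z$)
$D{\left(-5,-1 \right)} 19 K{\left(-3,-1 \right)} = 5 \cdot 19 \left(-30 - -18 + 2 \left(-3\right)\right) = 95 \left(-30 + 18 - 6\right) = 95 \left(-18\right) = -1710$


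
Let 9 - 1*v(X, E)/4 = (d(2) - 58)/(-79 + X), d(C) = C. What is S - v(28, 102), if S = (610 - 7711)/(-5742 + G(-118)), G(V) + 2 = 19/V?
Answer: -349965838/11522787 ≈ -30.372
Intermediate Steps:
G(V) = -2 + 19/V
S = 279306/225937 (S = (610 - 7711)/(-5742 + (-2 + 19/(-118))) = -7101/(-5742 + (-2 + 19*(-1/118))) = -7101/(-5742 + (-2 - 19/118)) = -7101/(-5742 - 255/118) = -7101/(-677811/118) = -7101*(-118/677811) = 279306/225937 ≈ 1.2362)
v(X, E) = 36 + 224/(-79 + X) (v(X, E) = 36 - 4*(2 - 58)/(-79 + X) = 36 - (-224)/(-79 + X) = 36 + 224/(-79 + X))
S - v(28, 102) = 279306/225937 - 4*(-655 + 9*28)/(-79 + 28) = 279306/225937 - 4*(-655 + 252)/(-51) = 279306/225937 - 4*(-1)*(-403)/51 = 279306/225937 - 1*1612/51 = 279306/225937 - 1612/51 = -349965838/11522787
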